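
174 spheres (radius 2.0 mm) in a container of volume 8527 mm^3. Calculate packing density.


V_sphere = 4/3*pi*2.0^3 = 33.5103 mm^3
Total V = 174*33.5103 = 5830.7922 mm^3
PD = 5830.7922 / 8527 = 0.684

0.684


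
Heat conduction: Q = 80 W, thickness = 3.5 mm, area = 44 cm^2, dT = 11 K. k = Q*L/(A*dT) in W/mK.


k = 80*3.5/1000/(44/10000*11) = 5.79 W/mK

5.79


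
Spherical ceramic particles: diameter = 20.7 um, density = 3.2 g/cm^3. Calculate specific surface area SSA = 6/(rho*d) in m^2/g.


SSA = 6 / (3.2 * 20.7) = 0.091 m^2/g

0.091


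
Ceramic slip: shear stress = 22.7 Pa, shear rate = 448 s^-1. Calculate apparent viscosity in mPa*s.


eta = tau/gamma * 1000 = 22.7/448 * 1000 = 50.7 mPa*s

50.7


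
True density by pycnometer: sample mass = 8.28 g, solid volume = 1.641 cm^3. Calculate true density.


TD = 8.28 / 1.641 = 5.046 g/cm^3

5.046


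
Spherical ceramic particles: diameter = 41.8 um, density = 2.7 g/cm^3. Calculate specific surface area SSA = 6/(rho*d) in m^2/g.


SSA = 6 / (2.7 * 41.8) = 0.053 m^2/g

0.053


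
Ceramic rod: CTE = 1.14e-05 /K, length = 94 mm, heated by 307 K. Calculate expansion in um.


dL = 1.14e-05 * 94 * 307 * 1000 = 328.981 um

328.981


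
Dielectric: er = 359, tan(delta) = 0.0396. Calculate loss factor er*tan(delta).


Loss = 359 * 0.0396 = 14.216

14.216


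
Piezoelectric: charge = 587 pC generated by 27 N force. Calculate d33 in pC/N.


d33 = 587 / 27 = 21.7 pC/N

21.7


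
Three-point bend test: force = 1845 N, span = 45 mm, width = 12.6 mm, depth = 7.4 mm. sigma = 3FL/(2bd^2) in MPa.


sigma = 3*1845*45/(2*12.6*7.4^2) = 180.5 MPa

180.5


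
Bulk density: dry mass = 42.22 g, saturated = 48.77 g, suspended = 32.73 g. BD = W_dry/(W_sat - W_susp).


BD = 42.22 / (48.77 - 32.73) = 42.22 / 16.04 = 2.632 g/cm^3

2.632


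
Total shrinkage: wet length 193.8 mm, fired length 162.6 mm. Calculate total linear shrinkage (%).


TS = (193.8 - 162.6) / 193.8 * 100 = 16.1%

16.1


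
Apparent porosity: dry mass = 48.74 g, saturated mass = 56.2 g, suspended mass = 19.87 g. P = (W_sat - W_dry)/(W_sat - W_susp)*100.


P = (56.2 - 48.74) / (56.2 - 19.87) * 100 = 7.46 / 36.33 * 100 = 20.5%

20.5


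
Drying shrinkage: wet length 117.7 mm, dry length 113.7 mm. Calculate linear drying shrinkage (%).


DS = (117.7 - 113.7) / 117.7 * 100 = 3.4%

3.4


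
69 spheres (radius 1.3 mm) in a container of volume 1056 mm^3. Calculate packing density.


V_sphere = 4/3*pi*1.3^3 = 9.2028 mm^3
Total V = 69*9.2028 = 634.9932 mm^3
PD = 634.9932 / 1056 = 0.601

0.601


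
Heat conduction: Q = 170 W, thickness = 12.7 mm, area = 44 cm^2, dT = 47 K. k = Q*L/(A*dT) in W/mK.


k = 170*12.7/1000/(44/10000*47) = 10.44 W/mK

10.44


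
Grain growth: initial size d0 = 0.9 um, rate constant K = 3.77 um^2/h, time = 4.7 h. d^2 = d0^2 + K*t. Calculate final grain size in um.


d^2 = 0.9^2 + 3.77*4.7 = 18.529
d = sqrt(18.529) = 4.3 um

4.3


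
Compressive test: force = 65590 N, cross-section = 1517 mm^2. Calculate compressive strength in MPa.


CS = 65590 / 1517 = 43.2 MPa

43.2


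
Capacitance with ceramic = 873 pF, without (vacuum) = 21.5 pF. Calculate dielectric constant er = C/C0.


er = 873 / 21.5 = 40.6

40.6


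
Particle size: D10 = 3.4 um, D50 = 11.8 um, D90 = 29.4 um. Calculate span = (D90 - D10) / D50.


Span = (29.4 - 3.4) / 11.8 = 26.0 / 11.8 = 2.203

2.203


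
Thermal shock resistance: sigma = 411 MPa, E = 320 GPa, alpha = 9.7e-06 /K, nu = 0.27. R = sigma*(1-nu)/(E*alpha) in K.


R = 411*(1-0.27)/(320*1000*9.7e-06) = 97 K

97


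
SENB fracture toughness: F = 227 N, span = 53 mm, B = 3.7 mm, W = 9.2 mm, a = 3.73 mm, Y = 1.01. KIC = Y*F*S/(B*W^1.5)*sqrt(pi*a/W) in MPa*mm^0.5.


KIC = 1.01*227*53/(3.7*9.2^1.5)*sqrt(pi*3.73/9.2) = 132.82

132.82


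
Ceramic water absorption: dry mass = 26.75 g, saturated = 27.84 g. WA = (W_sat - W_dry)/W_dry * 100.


WA = (27.84 - 26.75) / 26.75 * 100 = 4.07%

4.07


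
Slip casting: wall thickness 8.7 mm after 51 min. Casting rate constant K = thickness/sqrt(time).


K = 8.7 / sqrt(51) = 8.7 / 7.1414 = 1.218 mm/min^0.5

1.218


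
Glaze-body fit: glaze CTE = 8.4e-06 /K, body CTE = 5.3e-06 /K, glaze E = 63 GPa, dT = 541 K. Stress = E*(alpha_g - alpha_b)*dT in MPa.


Stress = 63*1000*(8.4e-06 - 5.3e-06)*541 = 105.7 MPa

105.7


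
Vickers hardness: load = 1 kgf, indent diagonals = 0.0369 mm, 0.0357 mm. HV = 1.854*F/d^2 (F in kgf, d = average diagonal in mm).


d_avg = (0.0369+0.0357)/2 = 0.0363 mm
HV = 1.854*1/0.0363^2 = 1407

1407


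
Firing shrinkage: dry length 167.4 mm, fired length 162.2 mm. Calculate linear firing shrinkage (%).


FS = (167.4 - 162.2) / 167.4 * 100 = 3.11%

3.11


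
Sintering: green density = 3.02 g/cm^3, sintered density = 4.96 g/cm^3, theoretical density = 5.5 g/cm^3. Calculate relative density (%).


Relative = 4.96 / 5.5 * 100 = 90.2%

90.2


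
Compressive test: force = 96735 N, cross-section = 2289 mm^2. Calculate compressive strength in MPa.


CS = 96735 / 2289 = 42.3 MPa

42.3


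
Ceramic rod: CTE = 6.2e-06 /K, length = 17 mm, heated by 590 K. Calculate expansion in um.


dL = 6.2e-06 * 17 * 590 * 1000 = 62.186 um

62.186


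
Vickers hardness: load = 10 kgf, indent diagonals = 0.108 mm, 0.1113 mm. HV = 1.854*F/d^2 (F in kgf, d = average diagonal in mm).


d_avg = (0.108+0.1113)/2 = 0.10965 mm
HV = 1.854*10/0.10965^2 = 1542

1542


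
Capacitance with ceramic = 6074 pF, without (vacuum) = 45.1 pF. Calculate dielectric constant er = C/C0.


er = 6074 / 45.1 = 134.68

134.68


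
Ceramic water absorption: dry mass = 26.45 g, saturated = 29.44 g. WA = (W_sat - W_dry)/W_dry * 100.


WA = (29.44 - 26.45) / 26.45 * 100 = 11.3%

11.3


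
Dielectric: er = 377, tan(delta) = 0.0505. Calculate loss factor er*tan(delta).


Loss = 377 * 0.0505 = 19.039

19.039


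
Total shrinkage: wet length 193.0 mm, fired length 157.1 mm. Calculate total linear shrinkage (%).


TS = (193.0 - 157.1) / 193.0 * 100 = 18.6%

18.6


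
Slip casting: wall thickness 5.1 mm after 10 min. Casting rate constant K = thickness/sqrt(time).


K = 5.1 / sqrt(10) = 5.1 / 3.1623 = 1.613 mm/min^0.5

1.613


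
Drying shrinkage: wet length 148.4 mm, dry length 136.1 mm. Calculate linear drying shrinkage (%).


DS = (148.4 - 136.1) / 148.4 * 100 = 8.29%

8.29


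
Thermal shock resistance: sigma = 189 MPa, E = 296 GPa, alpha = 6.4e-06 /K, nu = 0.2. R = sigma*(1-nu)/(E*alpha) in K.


R = 189*(1-0.2)/(296*1000*6.4e-06) = 80 K

80


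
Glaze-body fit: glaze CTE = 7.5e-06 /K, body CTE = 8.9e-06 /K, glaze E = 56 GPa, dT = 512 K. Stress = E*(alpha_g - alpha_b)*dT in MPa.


Stress = 56*1000*(7.5e-06 - 8.9e-06)*512 = -40.1 MPa

-40.1


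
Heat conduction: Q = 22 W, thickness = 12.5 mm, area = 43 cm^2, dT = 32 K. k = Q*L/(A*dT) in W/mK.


k = 22*12.5/1000/(43/10000*32) = 2.0 W/mK

2.0


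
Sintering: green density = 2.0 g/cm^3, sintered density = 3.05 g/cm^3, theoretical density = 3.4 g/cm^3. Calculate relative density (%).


Relative = 3.05 / 3.4 * 100 = 89.7%

89.7


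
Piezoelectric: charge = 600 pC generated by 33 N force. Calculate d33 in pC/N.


d33 = 600 / 33 = 18.2 pC/N

18.2


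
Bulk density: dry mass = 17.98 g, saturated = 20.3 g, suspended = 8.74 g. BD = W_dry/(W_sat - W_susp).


BD = 17.98 / (20.3 - 8.74) = 17.98 / 11.56 = 1.555 g/cm^3

1.555


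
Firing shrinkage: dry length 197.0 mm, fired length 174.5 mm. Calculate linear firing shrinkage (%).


FS = (197.0 - 174.5) / 197.0 * 100 = 11.42%

11.42


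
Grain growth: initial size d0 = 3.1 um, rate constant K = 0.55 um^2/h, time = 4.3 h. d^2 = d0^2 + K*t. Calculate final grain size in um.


d^2 = 3.1^2 + 0.55*4.3 = 11.975
d = sqrt(11.975) = 3.46 um

3.46


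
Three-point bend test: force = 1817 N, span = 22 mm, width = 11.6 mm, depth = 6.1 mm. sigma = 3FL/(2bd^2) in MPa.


sigma = 3*1817*22/(2*11.6*6.1^2) = 138.9 MPa

138.9


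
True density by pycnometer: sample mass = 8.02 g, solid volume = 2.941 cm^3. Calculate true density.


TD = 8.02 / 2.941 = 2.727 g/cm^3

2.727


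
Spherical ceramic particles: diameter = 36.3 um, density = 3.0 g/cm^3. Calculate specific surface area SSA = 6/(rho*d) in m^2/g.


SSA = 6 / (3.0 * 36.3) = 0.055 m^2/g

0.055


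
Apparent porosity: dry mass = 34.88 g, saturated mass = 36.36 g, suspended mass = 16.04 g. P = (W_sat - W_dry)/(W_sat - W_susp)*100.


P = (36.36 - 34.88) / (36.36 - 16.04) * 100 = 1.48 / 20.32 * 100 = 7.3%

7.3


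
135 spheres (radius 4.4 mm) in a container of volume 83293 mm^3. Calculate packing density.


V_sphere = 4/3*pi*4.4^3 = 356.8179 mm^3
Total V = 135*356.8179 = 48170.4165 mm^3
PD = 48170.4165 / 83293 = 0.578

0.578


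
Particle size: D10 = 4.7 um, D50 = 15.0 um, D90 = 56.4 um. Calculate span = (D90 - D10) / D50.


Span = (56.4 - 4.7) / 15.0 = 51.7 / 15.0 = 3.447

3.447


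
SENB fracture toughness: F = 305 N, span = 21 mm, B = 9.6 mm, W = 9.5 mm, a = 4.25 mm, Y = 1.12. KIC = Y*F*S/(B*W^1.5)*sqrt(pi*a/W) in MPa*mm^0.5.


KIC = 1.12*305*21/(9.6*9.5^1.5)*sqrt(pi*4.25/9.5) = 30.25

30.25


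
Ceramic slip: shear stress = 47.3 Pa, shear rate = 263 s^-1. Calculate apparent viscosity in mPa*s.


eta = tau/gamma * 1000 = 47.3/263 * 1000 = 179.8 mPa*s

179.8


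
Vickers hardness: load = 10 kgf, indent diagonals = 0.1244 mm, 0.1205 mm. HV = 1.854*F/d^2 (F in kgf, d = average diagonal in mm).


d_avg = (0.1244+0.1205)/2 = 0.12245 mm
HV = 1.854*10/0.12245^2 = 1236

1236


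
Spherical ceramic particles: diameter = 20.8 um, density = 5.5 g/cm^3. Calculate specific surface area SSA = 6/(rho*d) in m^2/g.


SSA = 6 / (5.5 * 20.8) = 0.052 m^2/g

0.052


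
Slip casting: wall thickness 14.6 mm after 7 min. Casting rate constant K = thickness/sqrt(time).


K = 14.6 / sqrt(7) = 14.6 / 2.6458 = 5.518 mm/min^0.5

5.518


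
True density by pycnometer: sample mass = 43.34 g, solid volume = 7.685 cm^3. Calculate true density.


TD = 43.34 / 7.685 = 5.64 g/cm^3

5.64


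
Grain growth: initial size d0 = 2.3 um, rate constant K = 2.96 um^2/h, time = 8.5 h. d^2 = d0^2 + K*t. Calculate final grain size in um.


d^2 = 2.3^2 + 2.96*8.5 = 30.45
d = sqrt(30.45) = 5.52 um

5.52


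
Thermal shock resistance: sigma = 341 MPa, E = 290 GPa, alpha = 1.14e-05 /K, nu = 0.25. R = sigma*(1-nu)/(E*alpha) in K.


R = 341*(1-0.25)/(290*1000*1.14e-05) = 77 K

77


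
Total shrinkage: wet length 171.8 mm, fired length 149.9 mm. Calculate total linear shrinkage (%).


TS = (171.8 - 149.9) / 171.8 * 100 = 12.75%

12.75


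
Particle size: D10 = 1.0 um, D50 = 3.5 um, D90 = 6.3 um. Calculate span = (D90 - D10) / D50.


Span = (6.3 - 1.0) / 3.5 = 5.3 / 3.5 = 1.514

1.514


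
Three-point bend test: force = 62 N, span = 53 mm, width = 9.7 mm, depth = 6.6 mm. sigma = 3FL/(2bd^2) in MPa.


sigma = 3*62*53/(2*9.7*6.6^2) = 11.7 MPa

11.7


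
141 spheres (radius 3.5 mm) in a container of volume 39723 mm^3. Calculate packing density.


V_sphere = 4/3*pi*3.5^3 = 179.5944 mm^3
Total V = 141*179.5944 = 25322.8104 mm^3
PD = 25322.8104 / 39723 = 0.637

0.637


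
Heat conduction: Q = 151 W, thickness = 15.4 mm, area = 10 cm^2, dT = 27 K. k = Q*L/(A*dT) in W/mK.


k = 151*15.4/1000/(10/10000*27) = 86.13 W/mK

86.13


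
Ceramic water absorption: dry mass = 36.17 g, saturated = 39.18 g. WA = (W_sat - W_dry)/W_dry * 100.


WA = (39.18 - 36.17) / 36.17 * 100 = 8.32%

8.32


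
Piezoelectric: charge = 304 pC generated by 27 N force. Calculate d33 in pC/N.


d33 = 304 / 27 = 11.3 pC/N

11.3


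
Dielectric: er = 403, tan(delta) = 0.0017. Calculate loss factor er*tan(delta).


Loss = 403 * 0.0017 = 0.685

0.685


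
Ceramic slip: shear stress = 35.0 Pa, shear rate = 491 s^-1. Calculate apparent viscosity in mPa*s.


eta = tau/gamma * 1000 = 35.0/491 * 1000 = 71.3 mPa*s

71.3


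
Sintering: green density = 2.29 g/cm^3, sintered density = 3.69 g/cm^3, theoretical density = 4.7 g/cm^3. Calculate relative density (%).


Relative = 3.69 / 4.7 * 100 = 78.5%

78.5


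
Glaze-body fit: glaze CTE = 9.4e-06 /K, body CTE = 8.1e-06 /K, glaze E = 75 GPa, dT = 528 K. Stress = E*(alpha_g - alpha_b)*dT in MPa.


Stress = 75*1000*(9.4e-06 - 8.1e-06)*528 = 51.5 MPa

51.5


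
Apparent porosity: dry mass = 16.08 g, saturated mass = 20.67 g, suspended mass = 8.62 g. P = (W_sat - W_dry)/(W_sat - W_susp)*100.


P = (20.67 - 16.08) / (20.67 - 8.62) * 100 = 4.59 / 12.05 * 100 = 38.1%

38.1


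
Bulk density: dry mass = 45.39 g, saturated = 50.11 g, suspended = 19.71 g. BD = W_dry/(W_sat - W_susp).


BD = 45.39 / (50.11 - 19.71) = 45.39 / 30.4 = 1.493 g/cm^3

1.493


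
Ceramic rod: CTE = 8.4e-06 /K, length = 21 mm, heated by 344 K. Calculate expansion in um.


dL = 8.4e-06 * 21 * 344 * 1000 = 60.682 um

60.682


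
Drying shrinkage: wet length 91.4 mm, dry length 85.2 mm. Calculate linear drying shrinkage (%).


DS = (91.4 - 85.2) / 91.4 * 100 = 6.78%

6.78


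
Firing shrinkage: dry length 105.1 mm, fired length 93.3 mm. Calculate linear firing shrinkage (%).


FS = (105.1 - 93.3) / 105.1 * 100 = 11.23%

11.23


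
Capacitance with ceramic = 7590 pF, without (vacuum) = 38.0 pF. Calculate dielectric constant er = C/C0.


er = 7590 / 38.0 = 199.74

199.74


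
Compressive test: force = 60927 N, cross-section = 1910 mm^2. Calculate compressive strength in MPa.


CS = 60927 / 1910 = 31.9 MPa

31.9


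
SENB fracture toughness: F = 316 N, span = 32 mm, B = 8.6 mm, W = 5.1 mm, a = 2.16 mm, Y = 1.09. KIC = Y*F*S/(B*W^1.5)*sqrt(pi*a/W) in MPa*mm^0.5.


KIC = 1.09*316*32/(8.6*5.1^1.5)*sqrt(pi*2.16/5.1) = 128.36

128.36


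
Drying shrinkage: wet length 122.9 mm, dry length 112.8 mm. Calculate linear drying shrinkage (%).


DS = (122.9 - 112.8) / 122.9 * 100 = 8.22%

8.22


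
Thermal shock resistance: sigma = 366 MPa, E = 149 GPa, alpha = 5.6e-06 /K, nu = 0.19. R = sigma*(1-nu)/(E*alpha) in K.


R = 366*(1-0.19)/(149*1000*5.6e-06) = 355 K

355


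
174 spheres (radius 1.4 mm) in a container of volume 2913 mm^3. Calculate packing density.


V_sphere = 4/3*pi*1.4^3 = 11.494 mm^3
Total V = 174*11.494 = 1999.956 mm^3
PD = 1999.956 / 2913 = 0.687

0.687


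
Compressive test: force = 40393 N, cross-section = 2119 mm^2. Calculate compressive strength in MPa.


CS = 40393 / 2119 = 19.1 MPa

19.1


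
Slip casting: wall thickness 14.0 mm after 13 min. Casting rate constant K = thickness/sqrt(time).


K = 14.0 / sqrt(13) = 14.0 / 3.6056 = 3.883 mm/min^0.5

3.883


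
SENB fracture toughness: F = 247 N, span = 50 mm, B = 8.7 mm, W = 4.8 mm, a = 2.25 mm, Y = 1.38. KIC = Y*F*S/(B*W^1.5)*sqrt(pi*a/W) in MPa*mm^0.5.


KIC = 1.38*247*50/(8.7*4.8^1.5)*sqrt(pi*2.25/4.8) = 226.05

226.05


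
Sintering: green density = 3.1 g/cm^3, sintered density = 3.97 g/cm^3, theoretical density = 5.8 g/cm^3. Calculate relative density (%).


Relative = 3.97 / 5.8 * 100 = 68.4%

68.4


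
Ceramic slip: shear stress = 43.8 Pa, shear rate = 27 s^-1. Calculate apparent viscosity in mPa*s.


eta = tau/gamma * 1000 = 43.8/27 * 1000 = 1622.2 mPa*s

1622.2


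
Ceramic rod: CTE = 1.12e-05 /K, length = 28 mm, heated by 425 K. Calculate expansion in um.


dL = 1.12e-05 * 28 * 425 * 1000 = 133.28 um

133.28


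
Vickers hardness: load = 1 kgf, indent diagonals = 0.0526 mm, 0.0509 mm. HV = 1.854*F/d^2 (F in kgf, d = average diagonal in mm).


d_avg = (0.0526+0.0509)/2 = 0.05175 mm
HV = 1.854*1/0.05175^2 = 692

692


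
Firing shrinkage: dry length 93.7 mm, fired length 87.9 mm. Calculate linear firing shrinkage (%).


FS = (93.7 - 87.9) / 93.7 * 100 = 6.19%

6.19


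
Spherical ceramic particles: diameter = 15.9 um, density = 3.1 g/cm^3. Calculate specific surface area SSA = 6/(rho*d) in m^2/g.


SSA = 6 / (3.1 * 15.9) = 0.122 m^2/g

0.122


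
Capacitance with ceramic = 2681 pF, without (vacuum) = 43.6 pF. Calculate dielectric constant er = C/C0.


er = 2681 / 43.6 = 61.49

61.49


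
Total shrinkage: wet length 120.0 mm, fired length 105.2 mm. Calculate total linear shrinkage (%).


TS = (120.0 - 105.2) / 120.0 * 100 = 12.33%

12.33


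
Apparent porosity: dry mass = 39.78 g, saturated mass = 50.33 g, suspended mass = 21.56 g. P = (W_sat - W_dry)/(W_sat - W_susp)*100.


P = (50.33 - 39.78) / (50.33 - 21.56) * 100 = 10.55 / 28.77 * 100 = 36.7%

36.7


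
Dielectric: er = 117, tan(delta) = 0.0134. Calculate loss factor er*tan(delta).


Loss = 117 * 0.0134 = 1.568

1.568


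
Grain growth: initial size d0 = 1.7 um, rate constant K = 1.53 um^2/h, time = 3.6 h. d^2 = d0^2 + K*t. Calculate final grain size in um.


d^2 = 1.7^2 + 1.53*3.6 = 8.398
d = sqrt(8.398) = 2.9 um

2.9


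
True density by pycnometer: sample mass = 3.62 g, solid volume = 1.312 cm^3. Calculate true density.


TD = 3.62 / 1.312 = 2.759 g/cm^3

2.759


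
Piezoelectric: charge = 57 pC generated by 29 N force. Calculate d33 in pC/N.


d33 = 57 / 29 = 2.0 pC/N

2.0


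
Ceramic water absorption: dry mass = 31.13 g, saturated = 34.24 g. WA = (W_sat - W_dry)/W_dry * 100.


WA = (34.24 - 31.13) / 31.13 * 100 = 9.99%

9.99


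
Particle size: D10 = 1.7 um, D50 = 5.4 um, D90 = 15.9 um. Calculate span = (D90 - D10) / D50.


Span = (15.9 - 1.7) / 5.4 = 14.2 / 5.4 = 2.63

2.63


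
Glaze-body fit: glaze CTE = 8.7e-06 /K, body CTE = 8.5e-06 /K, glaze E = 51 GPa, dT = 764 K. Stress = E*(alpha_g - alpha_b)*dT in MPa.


Stress = 51*1000*(8.7e-06 - 8.5e-06)*764 = 7.8 MPa

7.8


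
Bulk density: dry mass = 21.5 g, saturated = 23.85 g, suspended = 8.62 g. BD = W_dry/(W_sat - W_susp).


BD = 21.5 / (23.85 - 8.62) = 21.5 / 15.23 = 1.412 g/cm^3

1.412


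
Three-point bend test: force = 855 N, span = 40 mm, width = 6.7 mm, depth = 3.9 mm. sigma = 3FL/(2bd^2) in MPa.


sigma = 3*855*40/(2*6.7*3.9^2) = 503.4 MPa

503.4


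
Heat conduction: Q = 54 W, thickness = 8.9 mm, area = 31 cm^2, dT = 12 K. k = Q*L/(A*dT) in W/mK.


k = 54*8.9/1000/(31/10000*12) = 12.92 W/mK

12.92


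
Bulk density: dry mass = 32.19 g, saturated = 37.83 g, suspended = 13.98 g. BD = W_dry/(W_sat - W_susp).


BD = 32.19 / (37.83 - 13.98) = 32.19 / 23.85 = 1.35 g/cm^3

1.35


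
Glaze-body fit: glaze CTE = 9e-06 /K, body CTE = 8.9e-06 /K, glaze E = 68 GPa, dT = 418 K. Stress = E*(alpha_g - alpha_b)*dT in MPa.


Stress = 68*1000*(9e-06 - 8.9e-06)*418 = 2.8 MPa

2.8


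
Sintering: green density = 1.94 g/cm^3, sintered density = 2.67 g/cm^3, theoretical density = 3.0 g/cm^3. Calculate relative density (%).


Relative = 2.67 / 3.0 * 100 = 89.0%

89.0


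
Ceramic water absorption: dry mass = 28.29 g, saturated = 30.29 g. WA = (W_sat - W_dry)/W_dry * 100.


WA = (30.29 - 28.29) / 28.29 * 100 = 7.07%

7.07


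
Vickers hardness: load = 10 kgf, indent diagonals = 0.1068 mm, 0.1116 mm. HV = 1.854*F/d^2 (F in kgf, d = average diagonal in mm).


d_avg = (0.1068+0.1116)/2 = 0.1092 mm
HV = 1.854*10/0.1092^2 = 1555

1555


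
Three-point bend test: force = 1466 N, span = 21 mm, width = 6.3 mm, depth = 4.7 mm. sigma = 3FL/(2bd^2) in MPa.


sigma = 3*1466*21/(2*6.3*4.7^2) = 331.8 MPa

331.8


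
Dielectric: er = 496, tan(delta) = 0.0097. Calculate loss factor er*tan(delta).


Loss = 496 * 0.0097 = 4.811

4.811


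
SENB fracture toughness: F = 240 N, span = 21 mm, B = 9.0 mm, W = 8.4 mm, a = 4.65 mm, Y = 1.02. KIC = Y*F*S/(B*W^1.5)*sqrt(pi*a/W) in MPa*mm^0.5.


KIC = 1.02*240*21/(9.0*8.4^1.5)*sqrt(pi*4.65/8.4) = 30.94

30.94


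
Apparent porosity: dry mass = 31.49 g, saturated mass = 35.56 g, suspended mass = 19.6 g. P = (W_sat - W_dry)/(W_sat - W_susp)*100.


P = (35.56 - 31.49) / (35.56 - 19.6) * 100 = 4.07 / 15.96 * 100 = 25.5%

25.5


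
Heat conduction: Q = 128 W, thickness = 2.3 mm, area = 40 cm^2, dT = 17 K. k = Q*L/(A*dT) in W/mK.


k = 128*2.3/1000/(40/10000*17) = 4.33 W/mK

4.33


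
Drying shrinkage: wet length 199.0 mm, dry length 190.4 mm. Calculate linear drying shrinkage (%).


DS = (199.0 - 190.4) / 199.0 * 100 = 4.32%

4.32


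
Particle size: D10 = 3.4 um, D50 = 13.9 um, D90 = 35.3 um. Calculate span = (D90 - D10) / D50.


Span = (35.3 - 3.4) / 13.9 = 31.9 / 13.9 = 2.295

2.295


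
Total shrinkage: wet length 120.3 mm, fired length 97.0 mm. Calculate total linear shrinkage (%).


TS = (120.3 - 97.0) / 120.3 * 100 = 19.37%

19.37


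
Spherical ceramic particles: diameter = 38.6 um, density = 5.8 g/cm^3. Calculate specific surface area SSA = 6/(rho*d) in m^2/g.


SSA = 6 / (5.8 * 38.6) = 0.027 m^2/g

0.027


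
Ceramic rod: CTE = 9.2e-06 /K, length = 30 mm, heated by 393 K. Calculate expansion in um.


dL = 9.2e-06 * 30 * 393 * 1000 = 108.468 um

108.468


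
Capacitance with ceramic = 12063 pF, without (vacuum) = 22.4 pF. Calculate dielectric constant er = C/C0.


er = 12063 / 22.4 = 538.53

538.53


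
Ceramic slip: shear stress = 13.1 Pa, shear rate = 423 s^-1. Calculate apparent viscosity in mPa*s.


eta = tau/gamma * 1000 = 13.1/423 * 1000 = 31.0 mPa*s

31.0


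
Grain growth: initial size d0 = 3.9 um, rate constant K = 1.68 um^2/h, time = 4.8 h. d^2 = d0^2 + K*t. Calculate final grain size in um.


d^2 = 3.9^2 + 1.68*4.8 = 23.274
d = sqrt(23.274) = 4.82 um

4.82


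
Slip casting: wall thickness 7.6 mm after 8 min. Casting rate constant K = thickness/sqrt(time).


K = 7.6 / sqrt(8) = 7.6 / 2.8284 = 2.687 mm/min^0.5

2.687


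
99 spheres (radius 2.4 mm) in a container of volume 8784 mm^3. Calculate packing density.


V_sphere = 4/3*pi*2.4^3 = 57.9058 mm^3
Total V = 99*57.9058 = 5732.6742 mm^3
PD = 5732.6742 / 8784 = 0.653

0.653


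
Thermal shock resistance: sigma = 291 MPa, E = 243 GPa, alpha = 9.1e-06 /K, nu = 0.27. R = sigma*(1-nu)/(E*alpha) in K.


R = 291*(1-0.27)/(243*1000*9.1e-06) = 96 K

96


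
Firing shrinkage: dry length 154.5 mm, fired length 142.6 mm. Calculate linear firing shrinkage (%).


FS = (154.5 - 142.6) / 154.5 * 100 = 7.7%

7.7


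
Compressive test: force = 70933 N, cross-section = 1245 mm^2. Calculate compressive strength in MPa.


CS = 70933 / 1245 = 57.0 MPa

57.0


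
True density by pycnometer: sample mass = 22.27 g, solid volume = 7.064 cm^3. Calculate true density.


TD = 22.27 / 7.064 = 3.153 g/cm^3

3.153


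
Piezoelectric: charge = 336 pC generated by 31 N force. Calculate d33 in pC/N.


d33 = 336 / 31 = 10.8 pC/N

10.8


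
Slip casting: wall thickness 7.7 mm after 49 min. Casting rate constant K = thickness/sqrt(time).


K = 7.7 / sqrt(49) = 7.7 / 7.0 = 1.1 mm/min^0.5

1.1


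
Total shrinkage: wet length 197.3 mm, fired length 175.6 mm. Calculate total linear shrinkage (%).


TS = (197.3 - 175.6) / 197.3 * 100 = 11.0%

11.0


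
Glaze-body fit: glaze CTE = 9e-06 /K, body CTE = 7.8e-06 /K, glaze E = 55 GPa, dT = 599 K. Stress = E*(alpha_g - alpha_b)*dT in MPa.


Stress = 55*1000*(9e-06 - 7.8e-06)*599 = 39.5 MPa

39.5


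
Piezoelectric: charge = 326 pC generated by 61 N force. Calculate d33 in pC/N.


d33 = 326 / 61 = 5.3 pC/N

5.3


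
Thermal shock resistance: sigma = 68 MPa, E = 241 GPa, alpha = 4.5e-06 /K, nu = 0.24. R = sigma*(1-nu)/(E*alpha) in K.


R = 68*(1-0.24)/(241*1000*4.5e-06) = 48 K

48


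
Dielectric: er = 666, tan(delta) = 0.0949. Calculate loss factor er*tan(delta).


Loss = 666 * 0.0949 = 63.203

63.203


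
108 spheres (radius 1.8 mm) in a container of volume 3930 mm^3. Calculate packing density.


V_sphere = 4/3*pi*1.8^3 = 24.429 mm^3
Total V = 108*24.429 = 2638.332 mm^3
PD = 2638.332 / 3930 = 0.671

0.671


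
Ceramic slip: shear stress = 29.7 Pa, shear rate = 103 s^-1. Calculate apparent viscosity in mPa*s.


eta = tau/gamma * 1000 = 29.7/103 * 1000 = 288.3 mPa*s

288.3


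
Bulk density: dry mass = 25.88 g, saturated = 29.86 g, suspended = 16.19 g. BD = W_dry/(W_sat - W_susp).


BD = 25.88 / (29.86 - 16.19) = 25.88 / 13.67 = 1.893 g/cm^3

1.893


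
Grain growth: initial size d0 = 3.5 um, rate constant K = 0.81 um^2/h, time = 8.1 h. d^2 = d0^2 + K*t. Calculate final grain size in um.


d^2 = 3.5^2 + 0.81*8.1 = 18.811
d = sqrt(18.811) = 4.34 um

4.34


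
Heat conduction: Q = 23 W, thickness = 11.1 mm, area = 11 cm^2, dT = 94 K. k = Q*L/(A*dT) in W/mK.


k = 23*11.1/1000/(11/10000*94) = 2.47 W/mK

2.47


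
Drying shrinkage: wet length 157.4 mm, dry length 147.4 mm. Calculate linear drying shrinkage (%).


DS = (157.4 - 147.4) / 157.4 * 100 = 6.35%

6.35


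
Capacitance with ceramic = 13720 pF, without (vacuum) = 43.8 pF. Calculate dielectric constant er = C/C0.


er = 13720 / 43.8 = 313.24

313.24


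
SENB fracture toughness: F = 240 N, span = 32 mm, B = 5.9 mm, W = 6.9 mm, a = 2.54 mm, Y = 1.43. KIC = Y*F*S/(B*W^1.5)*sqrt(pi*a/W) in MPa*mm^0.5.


KIC = 1.43*240*32/(5.9*6.9^1.5)*sqrt(pi*2.54/6.9) = 110.44

110.44


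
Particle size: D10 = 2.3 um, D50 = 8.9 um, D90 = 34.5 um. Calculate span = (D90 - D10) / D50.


Span = (34.5 - 2.3) / 8.9 = 32.2 / 8.9 = 3.618

3.618


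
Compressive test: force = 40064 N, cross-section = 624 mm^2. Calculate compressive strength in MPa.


CS = 40064 / 624 = 64.2 MPa

64.2


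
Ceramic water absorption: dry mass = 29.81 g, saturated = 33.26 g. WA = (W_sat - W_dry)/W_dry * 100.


WA = (33.26 - 29.81) / 29.81 * 100 = 11.57%

11.57


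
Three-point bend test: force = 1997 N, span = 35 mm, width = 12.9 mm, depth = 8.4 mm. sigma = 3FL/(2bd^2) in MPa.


sigma = 3*1997*35/(2*12.9*8.4^2) = 115.2 MPa

115.2


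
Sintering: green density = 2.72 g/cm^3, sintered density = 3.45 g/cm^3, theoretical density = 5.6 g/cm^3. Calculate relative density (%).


Relative = 3.45 / 5.6 * 100 = 61.6%

61.6


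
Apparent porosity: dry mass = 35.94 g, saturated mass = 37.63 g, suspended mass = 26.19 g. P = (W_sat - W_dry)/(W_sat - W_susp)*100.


P = (37.63 - 35.94) / (37.63 - 26.19) * 100 = 1.69 / 11.44 * 100 = 14.8%

14.8


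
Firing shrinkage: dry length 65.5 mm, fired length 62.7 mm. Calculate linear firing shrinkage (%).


FS = (65.5 - 62.7) / 65.5 * 100 = 4.27%

4.27


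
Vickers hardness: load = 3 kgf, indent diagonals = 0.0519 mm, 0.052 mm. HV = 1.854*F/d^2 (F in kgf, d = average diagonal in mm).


d_avg = (0.0519+0.052)/2 = 0.05195 mm
HV = 1.854*3/0.05195^2 = 2061

2061


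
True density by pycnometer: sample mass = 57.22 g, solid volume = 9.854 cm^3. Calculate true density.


TD = 57.22 / 9.854 = 5.807 g/cm^3

5.807


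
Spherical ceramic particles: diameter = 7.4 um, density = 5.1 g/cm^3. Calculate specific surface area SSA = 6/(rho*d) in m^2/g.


SSA = 6 / (5.1 * 7.4) = 0.159 m^2/g

0.159


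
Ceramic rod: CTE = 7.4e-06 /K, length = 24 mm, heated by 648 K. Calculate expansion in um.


dL = 7.4e-06 * 24 * 648 * 1000 = 115.085 um

115.085


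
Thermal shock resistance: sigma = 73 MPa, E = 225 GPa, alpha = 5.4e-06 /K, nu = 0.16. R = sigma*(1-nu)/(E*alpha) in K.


R = 73*(1-0.16)/(225*1000*5.4e-06) = 50 K

50


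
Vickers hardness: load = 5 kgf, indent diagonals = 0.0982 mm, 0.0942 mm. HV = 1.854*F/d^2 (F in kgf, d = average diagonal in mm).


d_avg = (0.0982+0.0942)/2 = 0.0962 mm
HV = 1.854*5/0.0962^2 = 1002

1002


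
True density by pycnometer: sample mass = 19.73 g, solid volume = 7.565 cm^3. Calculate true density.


TD = 19.73 / 7.565 = 2.608 g/cm^3

2.608


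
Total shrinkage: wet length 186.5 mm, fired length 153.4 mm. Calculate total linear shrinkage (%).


TS = (186.5 - 153.4) / 186.5 * 100 = 17.75%

17.75


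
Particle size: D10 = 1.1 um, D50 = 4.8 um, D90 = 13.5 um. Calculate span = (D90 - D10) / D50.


Span = (13.5 - 1.1) / 4.8 = 12.4 / 4.8 = 2.583

2.583


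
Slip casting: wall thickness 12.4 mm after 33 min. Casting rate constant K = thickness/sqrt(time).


K = 12.4 / sqrt(33) = 12.4 / 5.7446 = 2.159 mm/min^0.5

2.159


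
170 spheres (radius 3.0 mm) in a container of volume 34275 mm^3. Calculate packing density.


V_sphere = 4/3*pi*3.0^3 = 113.0973 mm^3
Total V = 170*113.0973 = 19226.541 mm^3
PD = 19226.541 / 34275 = 0.561

0.561


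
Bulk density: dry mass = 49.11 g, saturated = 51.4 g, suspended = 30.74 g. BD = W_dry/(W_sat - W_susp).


BD = 49.11 / (51.4 - 30.74) = 49.11 / 20.66 = 2.377 g/cm^3

2.377


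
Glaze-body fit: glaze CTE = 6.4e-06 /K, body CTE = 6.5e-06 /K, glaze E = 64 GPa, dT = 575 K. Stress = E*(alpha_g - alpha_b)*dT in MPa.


Stress = 64*1000*(6.4e-06 - 6.5e-06)*575 = -3.7 MPa

-3.7


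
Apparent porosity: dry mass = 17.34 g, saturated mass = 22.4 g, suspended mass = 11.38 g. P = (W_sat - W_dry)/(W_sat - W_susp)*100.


P = (22.4 - 17.34) / (22.4 - 11.38) * 100 = 5.06 / 11.02 * 100 = 45.9%

45.9


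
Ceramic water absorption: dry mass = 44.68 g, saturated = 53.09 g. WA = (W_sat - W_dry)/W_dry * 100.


WA = (53.09 - 44.68) / 44.68 * 100 = 18.82%

18.82


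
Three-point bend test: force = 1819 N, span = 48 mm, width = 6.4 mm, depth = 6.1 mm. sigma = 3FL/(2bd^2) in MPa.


sigma = 3*1819*48/(2*6.4*6.1^2) = 550.0 MPa

550.0


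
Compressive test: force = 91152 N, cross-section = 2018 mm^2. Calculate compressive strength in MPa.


CS = 91152 / 2018 = 45.2 MPa

45.2


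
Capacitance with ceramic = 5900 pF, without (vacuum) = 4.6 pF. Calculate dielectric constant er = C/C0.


er = 5900 / 4.6 = 1282.61

1282.61


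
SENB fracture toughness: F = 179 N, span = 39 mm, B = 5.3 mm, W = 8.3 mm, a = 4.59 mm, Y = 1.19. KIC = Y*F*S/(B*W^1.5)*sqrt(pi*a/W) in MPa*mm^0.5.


KIC = 1.19*179*39/(5.3*8.3^1.5)*sqrt(pi*4.59/8.3) = 86.4

86.4


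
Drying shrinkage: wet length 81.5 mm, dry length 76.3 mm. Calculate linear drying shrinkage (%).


DS = (81.5 - 76.3) / 81.5 * 100 = 6.38%

6.38


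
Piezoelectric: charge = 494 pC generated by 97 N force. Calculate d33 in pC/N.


d33 = 494 / 97 = 5.1 pC/N

5.1


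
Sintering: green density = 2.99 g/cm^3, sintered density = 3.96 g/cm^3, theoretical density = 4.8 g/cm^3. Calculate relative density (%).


Relative = 3.96 / 4.8 * 100 = 82.5%

82.5


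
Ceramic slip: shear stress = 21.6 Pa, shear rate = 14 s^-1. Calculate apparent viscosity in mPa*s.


eta = tau/gamma * 1000 = 21.6/14 * 1000 = 1542.9 mPa*s

1542.9


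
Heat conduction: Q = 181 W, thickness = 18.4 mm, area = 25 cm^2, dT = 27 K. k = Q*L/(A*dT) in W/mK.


k = 181*18.4/1000/(25/10000*27) = 49.34 W/mK

49.34


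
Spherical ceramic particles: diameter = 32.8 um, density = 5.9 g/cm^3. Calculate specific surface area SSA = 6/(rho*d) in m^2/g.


SSA = 6 / (5.9 * 32.8) = 0.031 m^2/g

0.031


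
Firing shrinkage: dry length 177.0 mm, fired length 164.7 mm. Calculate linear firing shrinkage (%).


FS = (177.0 - 164.7) / 177.0 * 100 = 6.95%

6.95


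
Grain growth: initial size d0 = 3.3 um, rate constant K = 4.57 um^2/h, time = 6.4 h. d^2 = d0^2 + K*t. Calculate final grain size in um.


d^2 = 3.3^2 + 4.57*6.4 = 40.138
d = sqrt(40.138) = 6.34 um

6.34


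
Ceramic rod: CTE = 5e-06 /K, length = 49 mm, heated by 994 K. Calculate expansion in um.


dL = 5e-06 * 49 * 994 * 1000 = 243.53 um

243.53


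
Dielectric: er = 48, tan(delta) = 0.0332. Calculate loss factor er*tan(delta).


Loss = 48 * 0.0332 = 1.594

1.594


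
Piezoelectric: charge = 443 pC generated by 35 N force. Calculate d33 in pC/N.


d33 = 443 / 35 = 12.7 pC/N

12.7


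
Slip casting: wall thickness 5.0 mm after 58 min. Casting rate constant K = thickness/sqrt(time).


K = 5.0 / sqrt(58) = 5.0 / 7.6158 = 0.657 mm/min^0.5

0.657


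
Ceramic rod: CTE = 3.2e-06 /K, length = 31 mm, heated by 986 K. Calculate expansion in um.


dL = 3.2e-06 * 31 * 986 * 1000 = 97.811 um

97.811


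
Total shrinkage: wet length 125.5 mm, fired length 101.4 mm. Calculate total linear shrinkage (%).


TS = (125.5 - 101.4) / 125.5 * 100 = 19.2%

19.2


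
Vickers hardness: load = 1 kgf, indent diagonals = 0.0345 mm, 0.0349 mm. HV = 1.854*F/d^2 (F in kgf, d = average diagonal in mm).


d_avg = (0.0345+0.0349)/2 = 0.0347 mm
HV = 1.854*1/0.0347^2 = 1540

1540


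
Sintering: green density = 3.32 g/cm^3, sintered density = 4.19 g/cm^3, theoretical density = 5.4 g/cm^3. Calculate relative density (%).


Relative = 4.19 / 5.4 * 100 = 77.6%

77.6


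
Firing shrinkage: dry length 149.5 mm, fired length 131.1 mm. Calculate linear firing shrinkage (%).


FS = (149.5 - 131.1) / 149.5 * 100 = 12.31%

12.31


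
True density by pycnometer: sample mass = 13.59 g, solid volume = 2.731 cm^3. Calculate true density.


TD = 13.59 / 2.731 = 4.976 g/cm^3

4.976


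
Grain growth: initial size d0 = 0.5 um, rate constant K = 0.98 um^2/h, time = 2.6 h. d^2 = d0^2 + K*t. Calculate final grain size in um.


d^2 = 0.5^2 + 0.98*2.6 = 2.798
d = sqrt(2.798) = 1.67 um

1.67


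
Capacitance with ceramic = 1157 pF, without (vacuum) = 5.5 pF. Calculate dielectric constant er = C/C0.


er = 1157 / 5.5 = 210.36

210.36


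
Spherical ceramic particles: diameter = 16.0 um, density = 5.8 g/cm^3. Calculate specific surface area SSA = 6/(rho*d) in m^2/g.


SSA = 6 / (5.8 * 16.0) = 0.065 m^2/g

0.065


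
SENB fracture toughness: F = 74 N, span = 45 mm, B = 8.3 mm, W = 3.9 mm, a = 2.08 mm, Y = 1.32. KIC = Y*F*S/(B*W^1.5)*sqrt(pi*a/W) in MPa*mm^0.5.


KIC = 1.32*74*45/(8.3*3.9^1.5)*sqrt(pi*2.08/3.9) = 89.01

89.01


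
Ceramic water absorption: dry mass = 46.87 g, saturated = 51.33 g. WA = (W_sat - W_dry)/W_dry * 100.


WA = (51.33 - 46.87) / 46.87 * 100 = 9.52%

9.52


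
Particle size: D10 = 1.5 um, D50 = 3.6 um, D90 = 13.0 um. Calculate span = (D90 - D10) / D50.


Span = (13.0 - 1.5) / 3.6 = 11.5 / 3.6 = 3.194

3.194


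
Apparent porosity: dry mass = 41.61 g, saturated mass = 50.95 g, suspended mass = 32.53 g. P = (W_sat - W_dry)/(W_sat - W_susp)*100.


P = (50.95 - 41.61) / (50.95 - 32.53) * 100 = 9.34 / 18.42 * 100 = 50.7%

50.7


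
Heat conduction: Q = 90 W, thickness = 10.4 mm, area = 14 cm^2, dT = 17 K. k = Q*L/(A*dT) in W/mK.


k = 90*10.4/1000/(14/10000*17) = 39.33 W/mK

39.33


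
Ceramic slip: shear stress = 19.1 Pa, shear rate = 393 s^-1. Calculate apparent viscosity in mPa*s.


eta = tau/gamma * 1000 = 19.1/393 * 1000 = 48.6 mPa*s

48.6


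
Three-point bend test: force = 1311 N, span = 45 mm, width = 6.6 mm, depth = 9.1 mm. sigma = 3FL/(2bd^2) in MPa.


sigma = 3*1311*45/(2*6.6*9.1^2) = 161.9 MPa

161.9


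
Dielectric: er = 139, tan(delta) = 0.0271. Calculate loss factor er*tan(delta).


Loss = 139 * 0.0271 = 3.767

3.767


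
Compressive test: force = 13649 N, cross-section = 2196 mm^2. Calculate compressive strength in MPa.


CS = 13649 / 2196 = 6.2 MPa

6.2


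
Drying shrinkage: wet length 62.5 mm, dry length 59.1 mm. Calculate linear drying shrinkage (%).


DS = (62.5 - 59.1) / 62.5 * 100 = 5.44%

5.44


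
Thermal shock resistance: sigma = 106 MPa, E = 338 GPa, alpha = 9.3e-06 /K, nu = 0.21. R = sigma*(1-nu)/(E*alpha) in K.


R = 106*(1-0.21)/(338*1000*9.3e-06) = 27 K

27


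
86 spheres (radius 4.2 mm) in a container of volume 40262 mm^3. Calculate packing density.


V_sphere = 4/3*pi*4.2^3 = 310.3391 mm^3
Total V = 86*310.3391 = 26689.1626 mm^3
PD = 26689.1626 / 40262 = 0.663

0.663


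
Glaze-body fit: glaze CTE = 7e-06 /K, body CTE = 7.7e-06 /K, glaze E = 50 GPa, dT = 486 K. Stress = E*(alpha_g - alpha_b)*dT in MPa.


Stress = 50*1000*(7e-06 - 7.7e-06)*486 = -17.0 MPa

-17.0


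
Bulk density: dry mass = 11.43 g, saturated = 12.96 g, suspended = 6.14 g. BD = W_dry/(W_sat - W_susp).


BD = 11.43 / (12.96 - 6.14) = 11.43 / 6.82 = 1.676 g/cm^3

1.676


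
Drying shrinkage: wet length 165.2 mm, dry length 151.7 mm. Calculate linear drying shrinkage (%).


DS = (165.2 - 151.7) / 165.2 * 100 = 8.17%

8.17


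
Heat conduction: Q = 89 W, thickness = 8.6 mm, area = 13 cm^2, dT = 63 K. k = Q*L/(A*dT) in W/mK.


k = 89*8.6/1000/(13/10000*63) = 9.35 W/mK

9.35


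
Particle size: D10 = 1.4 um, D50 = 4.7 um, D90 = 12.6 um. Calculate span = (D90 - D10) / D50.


Span = (12.6 - 1.4) / 4.7 = 11.2 / 4.7 = 2.383

2.383


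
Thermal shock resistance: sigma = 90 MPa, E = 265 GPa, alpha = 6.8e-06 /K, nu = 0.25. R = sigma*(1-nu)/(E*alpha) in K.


R = 90*(1-0.25)/(265*1000*6.8e-06) = 37 K

37


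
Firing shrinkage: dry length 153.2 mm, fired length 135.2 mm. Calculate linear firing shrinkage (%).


FS = (153.2 - 135.2) / 153.2 * 100 = 11.75%

11.75


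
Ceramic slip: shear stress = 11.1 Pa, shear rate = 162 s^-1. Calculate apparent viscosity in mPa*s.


eta = tau/gamma * 1000 = 11.1/162 * 1000 = 68.5 mPa*s

68.5


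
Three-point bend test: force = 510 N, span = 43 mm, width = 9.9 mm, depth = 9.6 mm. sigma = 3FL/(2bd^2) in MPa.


sigma = 3*510*43/(2*9.9*9.6^2) = 36.1 MPa

36.1


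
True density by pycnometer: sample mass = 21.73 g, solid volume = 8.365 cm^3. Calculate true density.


TD = 21.73 / 8.365 = 2.598 g/cm^3

2.598


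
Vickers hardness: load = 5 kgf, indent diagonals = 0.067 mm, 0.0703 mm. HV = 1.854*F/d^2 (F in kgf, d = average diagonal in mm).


d_avg = (0.067+0.0703)/2 = 0.06865 mm
HV = 1.854*5/0.06865^2 = 1967

1967


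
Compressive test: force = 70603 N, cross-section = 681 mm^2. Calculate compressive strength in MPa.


CS = 70603 / 681 = 103.7 MPa

103.7


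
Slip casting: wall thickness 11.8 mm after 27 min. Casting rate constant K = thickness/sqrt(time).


K = 11.8 / sqrt(27) = 11.8 / 5.1962 = 2.271 mm/min^0.5

2.271


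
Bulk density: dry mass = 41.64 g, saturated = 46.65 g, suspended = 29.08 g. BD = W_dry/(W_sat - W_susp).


BD = 41.64 / (46.65 - 29.08) = 41.64 / 17.57 = 2.37 g/cm^3

2.37


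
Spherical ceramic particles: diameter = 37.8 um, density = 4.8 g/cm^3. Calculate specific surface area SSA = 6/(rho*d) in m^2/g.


SSA = 6 / (4.8 * 37.8) = 0.033 m^2/g

0.033


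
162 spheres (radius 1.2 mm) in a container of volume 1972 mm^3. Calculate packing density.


V_sphere = 4/3*pi*1.2^3 = 7.2382 mm^3
Total V = 162*7.2382 = 1172.5884 mm^3
PD = 1172.5884 / 1972 = 0.595

0.595


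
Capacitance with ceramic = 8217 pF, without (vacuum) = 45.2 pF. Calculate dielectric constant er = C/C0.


er = 8217 / 45.2 = 181.79

181.79


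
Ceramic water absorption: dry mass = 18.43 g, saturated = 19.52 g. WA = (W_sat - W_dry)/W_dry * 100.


WA = (19.52 - 18.43) / 18.43 * 100 = 5.91%

5.91


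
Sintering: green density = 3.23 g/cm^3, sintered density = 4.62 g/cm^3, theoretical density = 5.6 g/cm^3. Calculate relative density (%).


Relative = 4.62 / 5.6 * 100 = 82.5%

82.5


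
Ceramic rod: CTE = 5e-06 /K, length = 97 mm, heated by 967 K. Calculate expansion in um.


dL = 5e-06 * 97 * 967 * 1000 = 468.995 um

468.995


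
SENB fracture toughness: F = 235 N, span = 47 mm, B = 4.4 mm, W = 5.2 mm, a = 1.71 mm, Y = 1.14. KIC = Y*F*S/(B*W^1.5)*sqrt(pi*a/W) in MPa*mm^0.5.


KIC = 1.14*235*47/(4.4*5.2^1.5)*sqrt(pi*1.71/5.2) = 245.29

245.29


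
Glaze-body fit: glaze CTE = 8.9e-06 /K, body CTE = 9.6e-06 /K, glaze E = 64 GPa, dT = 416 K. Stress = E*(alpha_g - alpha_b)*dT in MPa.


Stress = 64*1000*(8.9e-06 - 9.6e-06)*416 = -18.6 MPa

-18.6


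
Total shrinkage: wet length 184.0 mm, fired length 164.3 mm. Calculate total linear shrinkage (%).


TS = (184.0 - 164.3) / 184.0 * 100 = 10.71%

10.71
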